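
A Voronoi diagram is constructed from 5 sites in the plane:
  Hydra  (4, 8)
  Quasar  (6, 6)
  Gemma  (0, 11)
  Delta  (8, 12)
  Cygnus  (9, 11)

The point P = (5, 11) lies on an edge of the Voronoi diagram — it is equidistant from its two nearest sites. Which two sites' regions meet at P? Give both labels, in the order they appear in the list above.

Squared distances from P to each site:
d²(P, Hydra) = (5−4)² + (11−8)² = 1 + 9 = 10
d²(P, Quasar) = (5−6)² + (11−6)² = 1 + 25 = 26
d²(P, Gemma) = (5−0)² + (11−11)² = 25 + 0 = 25
d²(P, Delta) = (5−8)² + (11−12)² = 9 + 1 = 10
d²(P, Cygnus) = (5−9)² + (11−11)² = 16 + 0 = 16
P is equidistant from Hydra and Delta (both at squared distance 10), and every other site is strictly farther — so P lies on the Hydra–Delta Voronoi edge.

Hydra and Delta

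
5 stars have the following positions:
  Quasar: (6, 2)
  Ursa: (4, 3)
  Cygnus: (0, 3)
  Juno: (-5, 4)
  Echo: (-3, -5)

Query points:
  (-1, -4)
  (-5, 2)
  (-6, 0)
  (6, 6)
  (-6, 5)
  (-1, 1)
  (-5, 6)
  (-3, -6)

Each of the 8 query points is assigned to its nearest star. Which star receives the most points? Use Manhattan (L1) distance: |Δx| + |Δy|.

Juno

(-1, -4) — d to each: Quasar:13, Ursa:12, Cygnus:8, Juno:12, Echo:3 → nearest is Echo
(-5, 2) — d to each: Quasar:11, Ursa:10, Cygnus:6, Juno:2, Echo:9 → nearest is Juno
(-6, 0) — d to each: Quasar:14, Ursa:13, Cygnus:9, Juno:5, Echo:8 → nearest is Juno
(6, 6) — d to each: Quasar:4, Ursa:5, Cygnus:9, Juno:13, Echo:20 → nearest is Quasar
(-6, 5) — d to each: Quasar:15, Ursa:12, Cygnus:8, Juno:2, Echo:13 → nearest is Juno
(-1, 1) — d to each: Quasar:8, Ursa:7, Cygnus:3, Juno:7, Echo:8 → nearest is Cygnus
(-5, 6) — d to each: Quasar:15, Ursa:12, Cygnus:8, Juno:2, Echo:13 → nearest is Juno
(-3, -6) — d to each: Quasar:17, Ursa:16, Cygnus:12, Juno:12, Echo:1 → nearest is Echo
Tally — Quasar:1, Cygnus:1, Juno:4, Echo:2. Juno captures the most (4).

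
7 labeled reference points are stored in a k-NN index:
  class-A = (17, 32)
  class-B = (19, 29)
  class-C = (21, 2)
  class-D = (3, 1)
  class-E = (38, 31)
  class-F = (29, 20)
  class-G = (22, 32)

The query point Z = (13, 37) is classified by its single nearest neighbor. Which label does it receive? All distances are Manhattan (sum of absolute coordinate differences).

class-A

d(Z, class-A) = |13−17| + |37−32| = 4 + 5 = 9
d(Z, class-B) = |13−19| + |37−29| = 6 + 8 = 14
d(Z, class-C) = |13−21| + |37−2| = 8 + 35 = 43
d(Z, class-D) = |13−3| + |37−1| = 10 + 36 = 46
d(Z, class-E) = |13−38| + |37−31| = 25 + 6 = 31
d(Z, class-F) = |13−29| + |37−20| = 16 + 17 = 33
d(Z, class-G) = |13−22| + |37−32| = 9 + 5 = 14
Minimum is at class-A.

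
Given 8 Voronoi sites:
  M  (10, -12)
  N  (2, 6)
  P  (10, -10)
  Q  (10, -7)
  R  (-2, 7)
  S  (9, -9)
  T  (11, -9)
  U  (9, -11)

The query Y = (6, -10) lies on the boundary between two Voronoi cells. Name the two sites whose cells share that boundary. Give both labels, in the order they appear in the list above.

S and U

Squared distances from Y to each site:
|YM|² = (6−10)² + (-10−(-12))² = 16 + 4 = 20
|YN|² = (6−2)² + (-10−6)² = 16 + 256 = 272
|YP|² = (6−10)² + (-10−(-10))² = 16 + 0 = 16
|YQ|² = (6−10)² + (-10−(-7))² = 16 + 9 = 25
|YR|² = (6−(-2))² + (-10−7)² = 64 + 289 = 353
|YS|² = (6−9)² + (-10−(-9))² = 9 + 1 = 10
|YT|² = (6−11)² + (-10−(-9))² = 25 + 1 = 26
|YU|² = (6−9)² + (-10−(-11))² = 9 + 1 = 10
Y is equidistant from S and U (both at squared distance 10), and every other site is strictly farther — so Y lies on the S–U Voronoi edge.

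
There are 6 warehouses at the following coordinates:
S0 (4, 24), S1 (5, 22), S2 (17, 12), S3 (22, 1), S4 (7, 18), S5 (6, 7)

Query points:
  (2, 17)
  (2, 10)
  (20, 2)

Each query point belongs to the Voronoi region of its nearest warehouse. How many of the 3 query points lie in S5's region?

(2, 17) — d² to each: S0:53, S1:34, S2:250, S3:656, S4:26, S5:116 → nearest is S4
(2, 10) — d² to each: S0:200, S1:153, S2:229, S3:481, S4:89, S5:25 → nearest is S5
(20, 2) — d² to each: S0:740, S1:625, S2:109, S3:5, S4:425, S5:221 → nearest is S3
1 of the 3 points has S5 as nearest.

1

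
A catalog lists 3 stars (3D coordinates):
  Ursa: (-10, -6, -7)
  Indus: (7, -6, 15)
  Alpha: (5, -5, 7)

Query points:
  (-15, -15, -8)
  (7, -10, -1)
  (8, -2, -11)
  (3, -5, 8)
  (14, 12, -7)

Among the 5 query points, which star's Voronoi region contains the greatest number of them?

Alpha

(-15, -15, -8) — d² to each: Ursa:107, Indus:1094, Alpha:725 → nearest is Ursa
(7, -10, -1) — d² to each: Ursa:341, Indus:272, Alpha:93 → nearest is Alpha
(8, -2, -11) — d² to each: Ursa:356, Indus:693, Alpha:342 → nearest is Alpha
(3, -5, 8) — d² to each: Ursa:395, Indus:66, Alpha:5 → nearest is Alpha
(14, 12, -7) — d² to each: Ursa:900, Indus:857, Alpha:566 → nearest is Alpha
Tally — Ursa:1, Alpha:4. Alpha captures the most (4).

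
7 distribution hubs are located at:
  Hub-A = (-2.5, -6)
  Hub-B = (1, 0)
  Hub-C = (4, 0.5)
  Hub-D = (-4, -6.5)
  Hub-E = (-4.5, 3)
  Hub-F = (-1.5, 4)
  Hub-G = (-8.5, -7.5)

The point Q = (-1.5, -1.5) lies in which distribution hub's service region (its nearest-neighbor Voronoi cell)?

Hub-B

Since √ is increasing, it suffices to compare squared distances:
d²(Q, Hub-A) = (-1.5−(-2.5))² + (-1.5−(-6))² = 1 + 20.25 = 21.25
d²(Q, Hub-B) = (-1.5−1)² + (-1.5−0)² = 6.25 + 2.25 = 8.5
d²(Q, Hub-C) = (-1.5−4)² + (-1.5−0.5)² = 30.25 + 4 = 34.25
d²(Q, Hub-D) = (-1.5−(-4))² + (-1.5−(-6.5))² = 6.25 + 25 = 31.25
d²(Q, Hub-E) = (-1.5−(-4.5))² + (-1.5−3)² = 9 + 20.25 = 29.25
d²(Q, Hub-F) = (-1.5−(-1.5))² + (-1.5−4)² = 0 + 30.25 = 30.25
d²(Q, Hub-G) = (-1.5−(-8.5))² + (-1.5−(-7.5))² = 49 + 36 = 85
Hub-B is nearest.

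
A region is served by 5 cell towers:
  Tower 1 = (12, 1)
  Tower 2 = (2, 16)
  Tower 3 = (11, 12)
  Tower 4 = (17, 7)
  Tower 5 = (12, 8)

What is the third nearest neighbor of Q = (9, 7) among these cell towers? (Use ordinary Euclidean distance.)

Compare squared distances (the ordering matches that of the actual distances):
d²(Q, Tower 1) = (9−12)² + (7−1)² = 9 + 36 = 45
d²(Q, Tower 2) = (9−2)² + (7−16)² = 49 + 81 = 130
d²(Q, Tower 3) = (9−11)² + (7−12)² = 4 + 25 = 29
d²(Q, Tower 4) = (9−17)² + (7−7)² = 64 + 0 = 64
d²(Q, Tower 5) = (9−12)² + (7−8)² = 9 + 1 = 10
Sorted ascending: Tower 5, Tower 3, Tower 1, Tower 4, … — the third-nearest is Tower 1.

Tower 1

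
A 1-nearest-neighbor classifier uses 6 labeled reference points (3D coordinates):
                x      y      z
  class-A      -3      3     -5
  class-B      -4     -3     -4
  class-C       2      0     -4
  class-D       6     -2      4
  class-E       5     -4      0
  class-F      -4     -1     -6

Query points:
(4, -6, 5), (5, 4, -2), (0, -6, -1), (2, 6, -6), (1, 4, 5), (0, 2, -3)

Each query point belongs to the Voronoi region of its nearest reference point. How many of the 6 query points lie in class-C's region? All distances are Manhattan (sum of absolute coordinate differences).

3

(4, -6, 5) — d to each: class-A:26, class-B:20, class-C:17, class-D:7, class-E:8, class-F:24 → nearest is class-D
(5, 4, -2) — d to each: class-A:12, class-B:18, class-C:9, class-D:13, class-E:10, class-F:18 → nearest is class-C
(0, -6, -1) — d to each: class-A:16, class-B:10, class-C:11, class-D:15, class-E:8, class-F:14 → nearest is class-E
(2, 6, -6) — d to each: class-A:9, class-B:17, class-C:8, class-D:22, class-E:19, class-F:13 → nearest is class-C
(1, 4, 5) — d to each: class-A:15, class-B:21, class-C:14, class-D:12, class-E:17, class-F:21 → nearest is class-D
(0, 2, -3) — d to each: class-A:6, class-B:10, class-C:5, class-D:17, class-E:14, class-F:10 → nearest is class-C
3 of the 6 points have class-C as nearest.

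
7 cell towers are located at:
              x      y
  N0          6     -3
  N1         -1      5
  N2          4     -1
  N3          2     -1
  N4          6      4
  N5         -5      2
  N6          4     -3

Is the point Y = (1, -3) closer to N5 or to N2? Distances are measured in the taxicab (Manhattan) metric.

d(Y,N5) = |1−(-5)| + |-3−2| = 6 + 5 = 11
d(Y,N2) = |1−4| + |-3−(-1)| = 3 + 2 = 5
11 > 5, so N2 is closer.

N2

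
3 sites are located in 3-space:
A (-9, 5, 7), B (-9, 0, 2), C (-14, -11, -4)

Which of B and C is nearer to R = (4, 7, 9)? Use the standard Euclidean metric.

Compare squared distances:
|RB|² = (4−(-9))² + (7−0)² + (9−2)² = 169 + 49 + 49 = 267
|RC|² = (4−(-14))² + (7−(-11))² + (9−(-4))² = 324 + 324 + 169 = 817
267 < 817, so B is closer.

B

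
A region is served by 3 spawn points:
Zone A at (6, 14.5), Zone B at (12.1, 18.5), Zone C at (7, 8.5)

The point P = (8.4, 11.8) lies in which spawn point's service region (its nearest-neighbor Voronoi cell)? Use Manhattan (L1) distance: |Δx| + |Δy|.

d(P, Zone A) = |8.4−6| + |11.8−14.5| = 2.4 + 2.7 = 5.1
d(P, Zone B) = |8.4−12.1| + |11.8−18.5| = 3.7 + 6.7 = 10.4
d(P, Zone C) = |8.4−7| + |11.8−8.5| = 1.4 + 3.3 = 4.7
The smallest is to Zone C, so P lies in the Voronoi region of Zone C.

Zone C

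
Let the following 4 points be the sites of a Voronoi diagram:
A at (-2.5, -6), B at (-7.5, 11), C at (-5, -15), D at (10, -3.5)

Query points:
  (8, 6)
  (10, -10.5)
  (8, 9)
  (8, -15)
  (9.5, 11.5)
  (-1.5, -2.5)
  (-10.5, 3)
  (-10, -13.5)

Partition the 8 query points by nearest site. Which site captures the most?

D

(8, 6) — d² to each: A:254.25, B:265.25, C:610, D:94.25 → nearest is D
(10, -10.5) — d² to each: A:176.5, B:768.5, C:245.25, D:49 → nearest is D
(8, 9) — d² to each: A:335.25, B:244.25, C:745, D:160.25 → nearest is D
(8, -15) — d² to each: A:191.25, B:916.25, C:169, D:136.25 → nearest is D
(9.5, 11.5) — d² to each: A:450.25, B:289.25, C:912.5, D:225.25 → nearest is D
(-1.5, -2.5) — d² to each: A:13.25, B:218.25, C:168.5, D:133.25 → nearest is A
(-10.5, 3) — d² to each: A:145, B:73, C:354.25, D:462.5 → nearest is B
(-10, -13.5) — d² to each: A:112.5, B:606.5, C:27.25, D:500 → nearest is C
Tally — A:1, B:1, C:1, D:5. D captures the most (5).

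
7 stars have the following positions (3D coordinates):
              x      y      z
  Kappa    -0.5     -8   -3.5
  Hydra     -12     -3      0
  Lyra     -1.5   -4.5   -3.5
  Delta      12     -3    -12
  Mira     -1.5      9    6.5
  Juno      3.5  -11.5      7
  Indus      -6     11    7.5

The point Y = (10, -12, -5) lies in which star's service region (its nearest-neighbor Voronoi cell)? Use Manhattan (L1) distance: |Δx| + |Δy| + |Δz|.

d(Y, Kappa) = 10.5 + 4 + 1.5 = 16
d(Y, Hydra) = 22 + 9 + 5 = 36
d(Y, Lyra) = 11.5 + 7.5 + 1.5 = 20.5
d(Y, Delta) = 2 + 9 + 7 = 18
d(Y, Mira) = 11.5 + 21 + 11.5 = 44
d(Y, Juno) = 6.5 + 0.5 + 12 = 19
d(Y, Indus) = 16 + 23 + 12.5 = 51.5
The smallest is to Kappa, so Y lies in the Voronoi region of Kappa.

Kappa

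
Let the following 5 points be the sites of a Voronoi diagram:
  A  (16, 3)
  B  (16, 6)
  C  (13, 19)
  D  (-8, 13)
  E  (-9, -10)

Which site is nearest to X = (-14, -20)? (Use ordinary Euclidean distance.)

Since √ is increasing, it suffices to compare squared distances:
|XA|² = (-14−16)² + (-20−3)² = 900 + 529 = 1429
|XB|² = (-14−16)² + (-20−6)² = 900 + 676 = 1576
|XC|² = (-14−13)² + (-20−19)² = 729 + 1521 = 2250
|XD|² = (-14−(-8))² + (-20−13)² = 36 + 1089 = 1125
|XE|² = (-14−(-9))² + (-20−(-10))² = 25 + 100 = 125
Minimum is at E.

E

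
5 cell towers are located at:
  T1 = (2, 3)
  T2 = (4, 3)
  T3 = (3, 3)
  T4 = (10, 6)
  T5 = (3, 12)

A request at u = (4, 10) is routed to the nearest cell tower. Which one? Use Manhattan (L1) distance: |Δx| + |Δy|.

d(u,T1) = |4−2| + |10−3| = 2 + 7 = 9
d(u,T2) = |4−4| + |10−3| = 0 + 7 = 7
d(u,T3) = |4−3| + |10−3| = 1 + 7 = 8
d(u,T4) = |4−10| + |10−6| = 6 + 4 = 10
d(u,T5) = |4−3| + |10−12| = 1 + 2 = 3
The smallest is to T5, so u lies in the Voronoi region of T5.

T5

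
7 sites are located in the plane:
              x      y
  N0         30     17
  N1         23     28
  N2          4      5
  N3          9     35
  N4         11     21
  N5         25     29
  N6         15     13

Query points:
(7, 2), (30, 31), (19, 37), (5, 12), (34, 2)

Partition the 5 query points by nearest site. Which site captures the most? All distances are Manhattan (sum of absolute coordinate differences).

(7, 2) — d to each: N0:38, N1:42, N2:6, N3:35, N4:23, N5:45, N6:19 → nearest is N2
(30, 31) — d to each: N0:14, N1:10, N2:52, N3:25, N4:29, N5:7, N6:33 → nearest is N5
(19, 37) — d to each: N0:31, N1:13, N2:47, N3:12, N4:24, N5:14, N6:28 → nearest is N3
(5, 12) — d to each: N0:30, N1:34, N2:8, N3:27, N4:15, N5:37, N6:11 → nearest is N2
(34, 2) — d to each: N0:19, N1:37, N2:33, N3:58, N4:42, N5:36, N6:30 → nearest is N0
Tally — N0:1, N2:2, N3:1, N5:1. N2 captures the most (2).

N2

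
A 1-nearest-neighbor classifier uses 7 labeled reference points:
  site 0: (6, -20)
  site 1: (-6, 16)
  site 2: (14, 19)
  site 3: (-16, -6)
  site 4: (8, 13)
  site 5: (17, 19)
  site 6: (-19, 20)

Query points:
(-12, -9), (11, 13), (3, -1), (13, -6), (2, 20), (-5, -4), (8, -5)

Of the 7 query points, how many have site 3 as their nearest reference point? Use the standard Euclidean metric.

2

(-12, -9) — d² to each: site 0:445, site 1:661, site 2:1460, site 3:25, site 4:884, site 5:1625, site 6:890 → nearest is site 3
(11, 13) — d² to each: site 0:1114, site 1:298, site 2:45, site 3:1090, site 4:9, site 5:72, site 6:949 → nearest is site 4
(3, -1) — d² to each: site 0:370, site 1:370, site 2:521, site 3:386, site 4:221, site 5:596, site 6:925 → nearest is site 4
(13, -6) — d² to each: site 0:245, site 1:845, site 2:626, site 3:841, site 4:386, site 5:641, site 6:1700 → nearest is site 0
(2, 20) — d² to each: site 0:1616, site 1:80, site 2:145, site 3:1000, site 4:85, site 5:226, site 6:441 → nearest is site 1
(-5, -4) — d² to each: site 0:377, site 1:401, site 2:890, site 3:125, site 4:458, site 5:1013, site 6:772 → nearest is site 3
(8, -5) — d² to each: site 0:229, site 1:637, site 2:612, site 3:577, site 4:324, site 5:657, site 6:1354 → nearest is site 0
2 of the 7 points have site 3 as nearest.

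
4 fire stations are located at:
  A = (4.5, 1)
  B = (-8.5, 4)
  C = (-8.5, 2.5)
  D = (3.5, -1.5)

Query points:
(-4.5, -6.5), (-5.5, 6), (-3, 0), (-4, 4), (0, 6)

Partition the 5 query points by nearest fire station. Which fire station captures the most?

(-4.5, -6.5) — d² to each: A:137.25, B:126.25, C:97, D:89 → nearest is D
(-5.5, 6) — d² to each: A:125, B:13, C:21.25, D:137.25 → nearest is B
(-3, 0) — d² to each: A:57.25, B:46.25, C:36.5, D:44.5 → nearest is C
(-4, 4) — d² to each: A:81.25, B:20.25, C:22.5, D:86.5 → nearest is B
(0, 6) — d² to each: A:45.25, B:76.25, C:84.5, D:68.5 → nearest is A
Tally — A:1, B:2, C:1, D:1. B captures the most (2).

B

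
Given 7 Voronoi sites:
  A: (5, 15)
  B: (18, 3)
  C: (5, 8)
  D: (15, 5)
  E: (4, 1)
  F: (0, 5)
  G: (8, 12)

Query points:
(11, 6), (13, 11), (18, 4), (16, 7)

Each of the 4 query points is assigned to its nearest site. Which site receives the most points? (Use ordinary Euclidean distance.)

(11, 6) — d² to each: A:117, B:58, C:40, D:17, E:74, F:122, G:45 → nearest is D
(13, 11) — d² to each: A:80, B:89, C:73, D:40, E:181, F:205, G:26 → nearest is G
(18, 4) — d² to each: A:290, B:1, C:185, D:10, E:205, F:325, G:164 → nearest is B
(16, 7) — d² to each: A:185, B:20, C:122, D:5, E:180, F:260, G:89 → nearest is D
Tally — B:1, D:2, G:1. D captures the most (2).

D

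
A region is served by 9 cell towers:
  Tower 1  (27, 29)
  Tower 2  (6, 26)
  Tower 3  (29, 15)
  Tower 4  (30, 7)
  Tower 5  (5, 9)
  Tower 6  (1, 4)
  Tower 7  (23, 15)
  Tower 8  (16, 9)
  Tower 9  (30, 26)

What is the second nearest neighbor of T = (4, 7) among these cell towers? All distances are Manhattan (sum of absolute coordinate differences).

Tower 6

d(T, Tower 1) = |4−27| + |7−29| = 23 + 22 = 45
d(T, Tower 2) = |4−6| + |7−26| = 2 + 19 = 21
d(T, Tower 3) = |4−29| + |7−15| = 25 + 8 = 33
d(T, Tower 4) = |4−30| + |7−7| = 26 + 0 = 26
d(T, Tower 5) = |4−5| + |7−9| = 1 + 2 = 3
d(T, Tower 6) = |4−1| + |7−4| = 3 + 3 = 6
d(T, Tower 7) = |4−23| + |7−15| = 19 + 8 = 27
d(T, Tower 8) = |4−16| + |7−9| = 12 + 2 = 14
d(T, Tower 9) = |4−30| + |7−26| = 26 + 19 = 45
Sorted ascending: Tower 5, Tower 6, Tower 8, … — the second-nearest is Tower 6.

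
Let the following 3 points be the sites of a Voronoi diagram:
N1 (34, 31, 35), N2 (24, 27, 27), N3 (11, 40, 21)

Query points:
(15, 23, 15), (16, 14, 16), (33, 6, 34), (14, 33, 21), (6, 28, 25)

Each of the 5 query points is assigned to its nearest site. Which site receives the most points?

(15, 23, 15) — d² to each: N1:825, N2:241, N3:341 → nearest is N2
(16, 14, 16) — d² to each: N1:974, N2:354, N3:726 → nearest is N2
(33, 6, 34) — d² to each: N1:627, N2:571, N3:1809 → nearest is N2
(14, 33, 21) — d² to each: N1:600, N2:172, N3:58 → nearest is N3
(6, 28, 25) — d² to each: N1:893, N2:329, N3:185 → nearest is N3
Tally — N2:3, N3:2. N2 captures the most (3).

N2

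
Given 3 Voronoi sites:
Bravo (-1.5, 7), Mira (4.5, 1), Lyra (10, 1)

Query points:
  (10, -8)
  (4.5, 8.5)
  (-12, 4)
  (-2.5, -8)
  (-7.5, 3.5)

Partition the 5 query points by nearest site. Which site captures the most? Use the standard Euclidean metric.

(10, -8) — d² to each: Bravo:357.25, Mira:111.25, Lyra:81 → nearest is Lyra
(4.5, 8.5) — d² to each: Bravo:38.25, Mira:56.25, Lyra:86.5 → nearest is Bravo
(-12, 4) — d² to each: Bravo:119.25, Mira:281.25, Lyra:493 → nearest is Bravo
(-2.5, -8) — d² to each: Bravo:226, Mira:130, Lyra:237.25 → nearest is Mira
(-7.5, 3.5) — d² to each: Bravo:48.25, Mira:150.25, Lyra:312.5 → nearest is Bravo
Tally — Bravo:3, Mira:1, Lyra:1. Bravo captures the most (3).

Bravo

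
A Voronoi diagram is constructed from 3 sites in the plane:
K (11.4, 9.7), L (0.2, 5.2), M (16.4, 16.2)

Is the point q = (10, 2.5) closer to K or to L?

K

Compare squared distances:
|qK|² = (10−11.4)² + (2.5−9.7)² = 1.96 + 51.84 = 53.8
|qL|² = (10−0.2)² + (2.5−5.2)² = 96.04 + 7.29 = 103.33
53.8 < 103.33, so K is closer.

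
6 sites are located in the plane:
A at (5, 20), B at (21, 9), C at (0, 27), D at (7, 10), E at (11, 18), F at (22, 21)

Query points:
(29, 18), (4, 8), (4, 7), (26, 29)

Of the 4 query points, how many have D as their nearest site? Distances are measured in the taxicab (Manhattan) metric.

(29, 18) — d to each: A:26, B:17, C:38, D:30, E:18, F:10 → nearest is F
(4, 8) — d to each: A:13, B:18, C:23, D:5, E:17, F:31 → nearest is D
(4, 7) — d to each: A:14, B:19, C:24, D:6, E:18, F:32 → nearest is D
(26, 29) — d to each: A:30, B:25, C:28, D:38, E:26, F:12 → nearest is F
2 of the 4 points have D as nearest.

2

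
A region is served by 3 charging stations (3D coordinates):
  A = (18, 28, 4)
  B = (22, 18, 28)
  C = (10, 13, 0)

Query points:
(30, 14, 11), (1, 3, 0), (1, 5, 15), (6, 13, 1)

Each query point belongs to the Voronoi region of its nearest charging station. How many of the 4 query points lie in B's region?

(30, 14, 11) — d² to each: A:389, B:369, C:522 → nearest is B
(1, 3, 0) — d² to each: A:930, B:1450, C:181 → nearest is C
(1, 5, 15) — d² to each: A:939, B:779, C:370 → nearest is C
(6, 13, 1) — d² to each: A:378, B:1010, C:17 → nearest is C
1 of the 4 points has B as nearest.

1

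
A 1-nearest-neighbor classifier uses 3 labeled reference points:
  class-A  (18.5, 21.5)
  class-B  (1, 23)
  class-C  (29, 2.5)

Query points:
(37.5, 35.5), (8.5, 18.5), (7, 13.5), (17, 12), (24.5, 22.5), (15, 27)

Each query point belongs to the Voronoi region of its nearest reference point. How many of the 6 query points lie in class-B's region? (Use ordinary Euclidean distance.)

2

(37.5, 35.5) — d² to each: class-A:557, class-B:1488.5, class-C:1161.25 → nearest is class-A
(8.5, 18.5) — d² to each: class-A:109, class-B:76.5, class-C:676.25 → nearest is class-B
(7, 13.5) — d² to each: class-A:196.25, class-B:126.25, class-C:605 → nearest is class-B
(17, 12) — d² to each: class-A:92.5, class-B:377, class-C:234.25 → nearest is class-A
(24.5, 22.5) — d² to each: class-A:37, class-B:552.5, class-C:420.25 → nearest is class-A
(15, 27) — d² to each: class-A:42.5, class-B:212, class-C:796.25 → nearest is class-A
2 of the 6 points have class-B as nearest.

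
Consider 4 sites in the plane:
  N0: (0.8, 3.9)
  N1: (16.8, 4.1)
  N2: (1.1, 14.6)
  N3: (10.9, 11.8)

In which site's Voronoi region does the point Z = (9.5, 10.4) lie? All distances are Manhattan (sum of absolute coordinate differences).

N3

d(Z,N0) = 8.7 + 6.5 = 15.2
d(Z,N1) = 7.3 + 6.3 = 13.6
d(Z,N2) = 8.4 + 4.2 = 12.6
d(Z,N3) = 1.4 + 1.4 = 2.8
N3 is nearest.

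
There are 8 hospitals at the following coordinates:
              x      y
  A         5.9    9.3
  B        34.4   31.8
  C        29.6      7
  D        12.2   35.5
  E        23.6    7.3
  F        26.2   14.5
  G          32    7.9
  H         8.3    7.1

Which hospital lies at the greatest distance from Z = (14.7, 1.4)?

B

Squared Euclidean distances:
|ZA|² = (14.7−5.9)² + (1.4−9.3)² = 77.44 + 62.41 = 139.85
|ZB|² = (14.7−34.4)² + (1.4−31.8)² = 388.09 + 924.16 = 1312.25
|ZC|² = (14.7−29.6)² + (1.4−7)² = 222.01 + 31.36 = 253.37
|ZD|² = (14.7−12.2)² + (1.4−35.5)² = 6.25 + 1162.81 = 1169.06
|ZE|² = (14.7−23.6)² + (1.4−7.3)² = 79.21 + 34.81 = 114.02
|ZF|² = (14.7−26.2)² + (1.4−14.5)² = 132.25 + 171.61 = 303.86
|ZG|² = (14.7−32)² + (1.4−7.9)² = 299.29 + 42.25 = 341.54
|ZH|² = (14.7−8.3)² + (1.4−7.1)² = 40.96 + 32.49 = 73.45
The largest is to B.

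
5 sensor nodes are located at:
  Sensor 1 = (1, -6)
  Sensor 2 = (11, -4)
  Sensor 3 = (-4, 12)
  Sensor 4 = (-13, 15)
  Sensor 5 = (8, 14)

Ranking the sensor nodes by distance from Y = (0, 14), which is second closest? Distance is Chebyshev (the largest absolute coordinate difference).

d(Y, Sensor 1) = max(1, 20) = 20
d(Y, Sensor 2) = max(11, 18) = 18
d(Y, Sensor 3) = max(4, 2) = 4
d(Y, Sensor 4) = max(13, 1) = 13
d(Y, Sensor 5) = max(8, 0) = 8
Sorted ascending: Sensor 3, Sensor 5, Sensor 4, … — the second-nearest is Sensor 5.

Sensor 5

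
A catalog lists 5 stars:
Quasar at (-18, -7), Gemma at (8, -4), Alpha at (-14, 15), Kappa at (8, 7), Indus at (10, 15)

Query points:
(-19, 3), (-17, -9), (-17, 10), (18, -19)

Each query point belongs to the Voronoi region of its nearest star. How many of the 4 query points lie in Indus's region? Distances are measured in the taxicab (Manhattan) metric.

0

(-19, 3) — d to each: Quasar:11, Gemma:34, Alpha:17, Kappa:31, Indus:41 → nearest is Quasar
(-17, -9) — d to each: Quasar:3, Gemma:30, Alpha:27, Kappa:41, Indus:51 → nearest is Quasar
(-17, 10) — d to each: Quasar:18, Gemma:39, Alpha:8, Kappa:28, Indus:32 → nearest is Alpha
(18, -19) — d to each: Quasar:48, Gemma:25, Alpha:66, Kappa:36, Indus:42 → nearest is Gemma
0 of the 4 points have Indus as nearest.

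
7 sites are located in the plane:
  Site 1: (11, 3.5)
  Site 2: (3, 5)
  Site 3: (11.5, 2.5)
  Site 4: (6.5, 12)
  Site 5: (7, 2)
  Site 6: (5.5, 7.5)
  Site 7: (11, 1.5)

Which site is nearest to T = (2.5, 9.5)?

Site 6

Squared Euclidean distances:
d²(T, Site 1) = (2.5−11)² + (9.5−3.5)² = 72.25 + 36 = 108.25
d²(T, Site 2) = (2.5−3)² + (9.5−5)² = 0.25 + 20.25 = 20.5
d²(T, Site 3) = (2.5−11.5)² + (9.5−2.5)² = 81 + 49 = 130
d²(T, Site 4) = (2.5−6.5)² + (9.5−12)² = 16 + 6.25 = 22.25
d²(T, Site 5) = (2.5−7)² + (9.5−2)² = 20.25 + 56.25 = 76.5
d²(T, Site 6) = (2.5−5.5)² + (9.5−7.5)² = 9 + 4 = 13
d²(T, Site 7) = (2.5−11)² + (9.5−1.5)² = 72.25 + 64 = 136.25
The smallest is to Site 6, so T lies in the Voronoi region of Site 6.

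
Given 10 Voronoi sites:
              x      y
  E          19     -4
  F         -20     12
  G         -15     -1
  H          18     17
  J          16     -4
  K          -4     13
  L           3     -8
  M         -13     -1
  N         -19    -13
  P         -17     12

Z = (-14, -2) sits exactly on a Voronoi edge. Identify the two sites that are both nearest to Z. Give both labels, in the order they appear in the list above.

G and M

Squared distances from Z to each site:
|ZE|² = (-14−19)² + (-2−(-4))² = 1089 + 4 = 1093
|ZF|² = (-14−(-20))² + (-2−12)² = 36 + 196 = 232
|ZG|² = (-14−(-15))² + (-2−(-1))² = 1 + 1 = 2
|ZH|² = (-14−18)² + (-2−17)² = 1024 + 361 = 1385
|ZJ|² = (-14−16)² + (-2−(-4))² = 900 + 4 = 904
|ZK|² = (-14−(-4))² + (-2−13)² = 100 + 225 = 325
|ZL|² = (-14−3)² + (-2−(-8))² = 289 + 36 = 325
|ZM|² = (-14−(-13))² + (-2−(-1))² = 1 + 1 = 2
|ZN|² = (-14−(-19))² + (-2−(-13))² = 25 + 121 = 146
|ZP|² = (-14−(-17))² + (-2−12)² = 9 + 196 = 205
Z is equidistant from G and M (both at squared distance 2), and every other site is strictly farther — so Z lies on the G–M Voronoi edge.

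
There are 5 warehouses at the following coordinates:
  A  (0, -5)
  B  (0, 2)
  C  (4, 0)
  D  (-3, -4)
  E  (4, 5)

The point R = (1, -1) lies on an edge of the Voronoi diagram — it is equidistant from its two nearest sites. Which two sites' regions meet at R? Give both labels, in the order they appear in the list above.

B and C

Squared distances from R to each site:
|RA|² = 1 + 16 = 17
|RB|² = 1 + 9 = 10
|RC|² = 9 + 1 = 10
|RD|² = 16 + 9 = 25
|RE|² = 9 + 36 = 45
R is equidistant from B and C (both at squared distance 10), and every other site is strictly farther — so R lies on the B–C Voronoi edge.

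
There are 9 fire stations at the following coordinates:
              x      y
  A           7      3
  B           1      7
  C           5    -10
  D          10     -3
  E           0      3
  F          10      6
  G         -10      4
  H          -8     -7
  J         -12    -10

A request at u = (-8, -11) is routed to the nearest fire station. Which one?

Squared Euclidean distances:
|uA|² = 225 + 196 = 421
|uB|² = 81 + 324 = 405
|uC|² = 169 + 1 = 170
|uD|² = 324 + 64 = 388
|uE|² = 64 + 196 = 260
|uF|² = 324 + 289 = 613
|uG|² = 4 + 225 = 229
|uH|² = 0 + 16 = 16
|uJ|² = 16 + 1 = 17
The smallest is to H, so u lies in the Voronoi region of H.

H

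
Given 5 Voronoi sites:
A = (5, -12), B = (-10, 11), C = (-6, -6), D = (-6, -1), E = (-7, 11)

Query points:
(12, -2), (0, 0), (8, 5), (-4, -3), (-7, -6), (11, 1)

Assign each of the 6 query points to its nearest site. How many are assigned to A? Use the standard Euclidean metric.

2

(12, -2) — d² to each: A:149, B:653, C:340, D:325, E:530 → nearest is A
(0, 0) — d² to each: A:169, B:221, C:72, D:37, E:170 → nearest is D
(8, 5) — d² to each: A:298, B:360, C:317, D:232, E:261 → nearest is D
(-4, -3) — d² to each: A:162, B:232, C:13, D:8, E:205 → nearest is D
(-7, -6) — d² to each: A:180, B:298, C:1, D:26, E:289 → nearest is C
(11, 1) — d² to each: A:205, B:541, C:338, D:293, E:424 → nearest is A
2 of the 6 points have A as nearest.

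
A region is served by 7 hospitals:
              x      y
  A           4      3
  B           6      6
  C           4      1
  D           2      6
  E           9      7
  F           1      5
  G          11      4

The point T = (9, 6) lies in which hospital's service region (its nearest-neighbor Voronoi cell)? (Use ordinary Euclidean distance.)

E

Compare squared distances (the ordering matches that of the actual distances):
|TA|² = 25 + 9 = 34
|TB|² = 9 + 0 = 9
|TC|² = 25 + 25 = 50
|TD|² = 49 + 0 = 49
|TE|² = 0 + 1 = 1
|TF|² = 64 + 1 = 65
|TG|² = 4 + 4 = 8
The smallest is to E, so T lies in the Voronoi region of E.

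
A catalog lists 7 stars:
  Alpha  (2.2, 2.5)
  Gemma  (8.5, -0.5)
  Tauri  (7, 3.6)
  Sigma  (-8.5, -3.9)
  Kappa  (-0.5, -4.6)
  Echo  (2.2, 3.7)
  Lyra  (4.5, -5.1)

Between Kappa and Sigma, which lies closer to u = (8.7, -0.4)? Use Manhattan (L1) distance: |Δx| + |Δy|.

Kappa

d(u, Kappa) = |8.7−(-0.5)| + |-0.4−(-4.6)| = 9.2 + 4.2 = 13.4
d(u, Sigma) = |8.7−(-8.5)| + |-0.4−(-3.9)| = 17.2 + 3.5 = 20.7
13.4 < 20.7, so Kappa is closer.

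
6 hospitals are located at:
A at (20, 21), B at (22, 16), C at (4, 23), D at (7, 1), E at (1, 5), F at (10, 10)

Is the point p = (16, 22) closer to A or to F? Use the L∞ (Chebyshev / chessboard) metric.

d(p,A) = max(4, 1) = 4
d(p,F) = max(6, 12) = 12
4 < 12, so A is closer.

A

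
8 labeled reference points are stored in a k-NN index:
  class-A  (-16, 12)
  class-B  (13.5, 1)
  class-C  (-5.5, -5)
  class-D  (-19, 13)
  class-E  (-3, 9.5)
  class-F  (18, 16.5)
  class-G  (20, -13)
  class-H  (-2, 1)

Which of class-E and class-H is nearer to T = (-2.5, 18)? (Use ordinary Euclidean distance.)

class-E

Compare squared distances:
d²(T, class-E) = (-2.5−(-3))² + (18−9.5)² = 0.25 + 72.25 = 72.5
d²(T, class-H) = (-2.5−(-2))² + (18−1)² = 0.25 + 289 = 289.25
72.5 < 289.25, so class-E is closer.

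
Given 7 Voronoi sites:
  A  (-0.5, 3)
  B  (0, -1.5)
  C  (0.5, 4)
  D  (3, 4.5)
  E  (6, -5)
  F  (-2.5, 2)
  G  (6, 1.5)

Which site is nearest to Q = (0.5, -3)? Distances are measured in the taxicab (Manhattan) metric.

d(Q,A) = |0.5−(-0.5)| + |-3−3| = 1 + 6 = 7
d(Q,B) = |0.5−0| + |-3−(-1.5)| = 0.5 + 1.5 = 2
d(Q,C) = |0.5−0.5| + |-3−4| = 0 + 7 = 7
d(Q,D) = |0.5−3| + |-3−4.5| = 2.5 + 7.5 = 10
d(Q,E) = |0.5−6| + |-3−(-5)| = 5.5 + 2 = 7.5
d(Q,F) = |0.5−(-2.5)| + |-3−2| = 3 + 5 = 8
d(Q,G) = |0.5−6| + |-3−1.5| = 5.5 + 4.5 = 10
Minimum is at B.

B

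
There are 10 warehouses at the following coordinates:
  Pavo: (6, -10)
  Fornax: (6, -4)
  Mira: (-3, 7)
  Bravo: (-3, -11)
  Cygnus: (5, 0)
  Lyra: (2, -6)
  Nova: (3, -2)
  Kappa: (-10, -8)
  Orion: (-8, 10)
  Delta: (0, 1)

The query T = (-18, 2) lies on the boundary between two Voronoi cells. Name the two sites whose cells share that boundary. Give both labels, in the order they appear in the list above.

Kappa and Orion

Squared distances from T to each site:
d²(T, Pavo) = (-18−6)² + (2−(-10))² = 576 + 144 = 720
d²(T, Fornax) = (-18−6)² + (2−(-4))² = 576 + 36 = 612
d²(T, Mira) = (-18−(-3))² + (2−7)² = 225 + 25 = 250
d²(T, Bravo) = (-18−(-3))² + (2−(-11))² = 225 + 169 = 394
d²(T, Cygnus) = (-18−5)² + (2−0)² = 529 + 4 = 533
d²(T, Lyra) = (-18−2)² + (2−(-6))² = 400 + 64 = 464
d²(T, Nova) = (-18−3)² + (2−(-2))² = 441 + 16 = 457
d²(T, Kappa) = (-18−(-10))² + (2−(-8))² = 64 + 100 = 164
d²(T, Orion) = (-18−(-8))² + (2−10)² = 100 + 64 = 164
d²(T, Delta) = (-18−0)² + (2−1)² = 324 + 1 = 325
T is equidistant from Kappa and Orion (both at squared distance 164), and every other site is strictly farther — so T lies on the Kappa–Orion Voronoi edge.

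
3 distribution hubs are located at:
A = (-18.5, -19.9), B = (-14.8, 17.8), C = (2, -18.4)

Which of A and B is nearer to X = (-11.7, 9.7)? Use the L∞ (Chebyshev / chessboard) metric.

d(X,A) = max(6.8, 29.6) = 29.6
d(X,B) = max(3.1, 8.1) = 8.1
29.6 > 8.1, so B is closer.

B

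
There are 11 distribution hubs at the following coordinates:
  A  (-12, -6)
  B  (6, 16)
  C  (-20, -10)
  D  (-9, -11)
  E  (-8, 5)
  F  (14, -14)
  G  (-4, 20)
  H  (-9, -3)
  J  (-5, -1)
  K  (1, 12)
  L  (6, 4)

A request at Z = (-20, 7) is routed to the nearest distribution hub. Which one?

E

Since √ is increasing, it suffices to compare squared distances:
|ZA|² = (-20−(-12))² + (7−(-6))² = 64 + 169 = 233
|ZB|² = (-20−6)² + (7−16)² = 676 + 81 = 757
|ZC|² = (-20−(-20))² + (7−(-10))² = 0 + 289 = 289
|ZD|² = (-20−(-9))² + (7−(-11))² = 121 + 324 = 445
|ZE|² = (-20−(-8))² + (7−5)² = 144 + 4 = 148
|ZF|² = (-20−14)² + (7−(-14))² = 1156 + 441 = 1597
|ZG|² = (-20−(-4))² + (7−20)² = 256 + 169 = 425
|ZH|² = (-20−(-9))² + (7−(-3))² = 121 + 100 = 221
|ZJ|² = (-20−(-5))² + (7−(-1))² = 225 + 64 = 289
|ZK|² = (-20−1)² + (7−12)² = 441 + 25 = 466
|ZL|² = (-20−6)² + (7−4)² = 676 + 9 = 685
Minimum is at E.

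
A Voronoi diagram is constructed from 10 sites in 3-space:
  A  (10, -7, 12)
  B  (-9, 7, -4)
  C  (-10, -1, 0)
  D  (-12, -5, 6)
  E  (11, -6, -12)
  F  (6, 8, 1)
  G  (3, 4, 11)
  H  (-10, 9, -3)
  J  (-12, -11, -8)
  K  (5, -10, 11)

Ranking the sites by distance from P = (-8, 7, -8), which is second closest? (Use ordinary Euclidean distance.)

H

Since √ is increasing, it suffices to compare squared distances:
|PA|² = (-8−10)² + (7−(-7))² + (-8−12)² = 324 + 196 + 400 = 920
|PB|² = (-8−(-9))² + (7−7)² + (-8−(-4))² = 1 + 0 + 16 = 17
|PC|² = (-8−(-10))² + (7−(-1))² + (-8−0)² = 4 + 64 + 64 = 132
|PD|² = (-8−(-12))² + (7−(-5))² + (-8−6)² = 16 + 144 + 196 = 356
|PE|² = (-8−11)² + (7−(-6))² + (-8−(-12))² = 361 + 169 + 16 = 546
|PF|² = (-8−6)² + (7−8)² + (-8−1)² = 196 + 1 + 81 = 278
|PG|² = (-8−3)² + (7−4)² + (-8−11)² = 121 + 9 + 361 = 491
|PH|² = (-8−(-10))² + (7−9)² + (-8−(-3))² = 4 + 4 + 25 = 33
|PJ|² = (-8−(-12))² + (7−(-11))² + (-8−(-8))² = 16 + 324 + 0 = 340
|PK|² = (-8−5)² + (7−(-10))² + (-8−11)² = 169 + 289 + 361 = 819
Sorted ascending: B, H, C, … — the second-nearest is H.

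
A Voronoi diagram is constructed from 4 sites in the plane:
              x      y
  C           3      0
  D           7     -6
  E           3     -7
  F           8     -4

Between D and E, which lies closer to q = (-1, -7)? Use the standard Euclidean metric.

E

Compare squared distances:
|qD|² = (-1−7)² + (-7−(-6))² = 64 + 1 = 65
|qE|² = (-1−3)² + (-7−(-7))² = 16 + 0 = 16
65 > 16, so E is closer.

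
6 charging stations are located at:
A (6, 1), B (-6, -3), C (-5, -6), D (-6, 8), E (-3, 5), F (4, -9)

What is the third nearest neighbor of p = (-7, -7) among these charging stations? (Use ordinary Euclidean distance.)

Squared Euclidean distances:
|pA|² = (-7−6)² + (-7−1)² = 169 + 64 = 233
|pB|² = (-7−(-6))² + (-7−(-3))² = 1 + 16 = 17
|pC|² = (-7−(-5))² + (-7−(-6))² = 4 + 1 = 5
|pD|² = (-7−(-6))² + (-7−8)² = 1 + 225 = 226
|pE|² = (-7−(-3))² + (-7−5)² = 16 + 144 = 160
|pF|² = (-7−4)² + (-7−(-9))² = 121 + 4 = 125
Sorted ascending: C, B, F, E, … — the third-nearest is F.

F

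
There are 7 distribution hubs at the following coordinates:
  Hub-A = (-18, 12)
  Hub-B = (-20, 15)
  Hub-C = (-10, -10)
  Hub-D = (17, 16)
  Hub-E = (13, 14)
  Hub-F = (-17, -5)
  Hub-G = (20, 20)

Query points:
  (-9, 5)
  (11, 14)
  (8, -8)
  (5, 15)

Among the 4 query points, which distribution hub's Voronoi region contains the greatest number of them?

Hub-E

(-9, 5) — d² to each: Hub-A:130, Hub-B:221, Hub-C:226, Hub-D:797, Hub-E:565, Hub-F:164, Hub-G:1066 → nearest is Hub-A
(11, 14) — d² to each: Hub-A:845, Hub-B:962, Hub-C:1017, Hub-D:40, Hub-E:4, Hub-F:1145, Hub-G:117 → nearest is Hub-E
(8, -8) — d² to each: Hub-A:1076, Hub-B:1313, Hub-C:328, Hub-D:657, Hub-E:509, Hub-F:634, Hub-G:928 → nearest is Hub-C
(5, 15) — d² to each: Hub-A:538, Hub-B:625, Hub-C:850, Hub-D:145, Hub-E:65, Hub-F:884, Hub-G:250 → nearest is Hub-E
Tally — Hub-A:1, Hub-C:1, Hub-E:2. Hub-E captures the most (2).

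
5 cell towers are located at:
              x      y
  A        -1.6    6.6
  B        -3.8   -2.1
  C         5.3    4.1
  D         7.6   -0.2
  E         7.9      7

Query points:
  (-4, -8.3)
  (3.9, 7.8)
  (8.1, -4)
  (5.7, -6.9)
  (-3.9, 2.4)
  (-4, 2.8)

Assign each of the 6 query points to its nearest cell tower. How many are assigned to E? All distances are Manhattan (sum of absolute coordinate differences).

(-4, -8.3) — d to each: A:17.3, B:6.4, C:21.7, D:19.7, E:27.2 → nearest is B
(3.9, 7.8) — d to each: A:6.7, B:17.6, C:5.1, D:11.7, E:4.8 → nearest is E
(8.1, -4) — d to each: A:20.3, B:13.8, C:10.9, D:4.3, E:11.2 → nearest is D
(5.7, -6.9) — d to each: A:20.8, B:14.3, C:11.4, D:8.6, E:16.1 → nearest is D
(-3.9, 2.4) — d to each: A:6.5, B:4.6, C:10.9, D:14.1, E:16.4 → nearest is B
(-4, 2.8) — d to each: A:6.2, B:5.1, C:10.6, D:14.6, E:16.1 → nearest is B
1 of the 6 points has E as nearest.

1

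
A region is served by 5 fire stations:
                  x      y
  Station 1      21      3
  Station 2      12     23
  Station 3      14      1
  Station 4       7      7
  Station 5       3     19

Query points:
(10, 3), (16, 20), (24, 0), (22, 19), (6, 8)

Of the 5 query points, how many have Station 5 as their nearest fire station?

0

(10, 3) — d² to each: Station 1:121, Station 2:404, Station 3:20, Station 4:25, Station 5:305 → nearest is Station 3
(16, 20) — d² to each: Station 1:314, Station 2:25, Station 3:365, Station 4:250, Station 5:170 → nearest is Station 2
(24, 0) — d² to each: Station 1:18, Station 2:673, Station 3:101, Station 4:338, Station 5:802 → nearest is Station 1
(22, 19) — d² to each: Station 1:257, Station 2:116, Station 3:388, Station 4:369, Station 5:361 → nearest is Station 2
(6, 8) — d² to each: Station 1:250, Station 2:261, Station 3:113, Station 4:2, Station 5:130 → nearest is Station 4
0 of the 5 points have Station 5 as nearest.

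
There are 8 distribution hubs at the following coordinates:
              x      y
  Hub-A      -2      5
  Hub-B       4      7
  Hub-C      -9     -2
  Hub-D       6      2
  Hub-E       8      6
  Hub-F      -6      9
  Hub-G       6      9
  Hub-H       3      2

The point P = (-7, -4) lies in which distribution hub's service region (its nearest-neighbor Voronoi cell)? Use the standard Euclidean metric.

Squared Euclidean distances:
d²(P, Hub-A) = 25 + 81 = 106
d²(P, Hub-B) = 121 + 121 = 242
d²(P, Hub-C) = 4 + 4 = 8
d²(P, Hub-D) = 169 + 36 = 205
d²(P, Hub-E) = 225 + 100 = 325
d²(P, Hub-F) = 1 + 169 = 170
d²(P, Hub-G) = 169 + 169 = 338
d²(P, Hub-H) = 100 + 36 = 136
Hub-C is nearest.

Hub-C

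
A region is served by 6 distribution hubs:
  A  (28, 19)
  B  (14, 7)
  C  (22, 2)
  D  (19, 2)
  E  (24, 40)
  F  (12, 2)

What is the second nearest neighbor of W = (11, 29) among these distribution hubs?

A

Since √ is increasing, it suffices to compare squared distances:
|WA|² = (11−28)² + (29−19)² = 289 + 100 = 389
|WB|² = (11−14)² + (29−7)² = 9 + 484 = 493
|WC|² = (11−22)² + (29−2)² = 121 + 729 = 850
|WD|² = (11−19)² + (29−2)² = 64 + 729 = 793
|WE|² = (11−24)² + (29−40)² = 169 + 121 = 290
|WF|² = (11−12)² + (29−2)² = 1 + 729 = 730
Sorted ascending: E, A, B, … — the second-nearest is A.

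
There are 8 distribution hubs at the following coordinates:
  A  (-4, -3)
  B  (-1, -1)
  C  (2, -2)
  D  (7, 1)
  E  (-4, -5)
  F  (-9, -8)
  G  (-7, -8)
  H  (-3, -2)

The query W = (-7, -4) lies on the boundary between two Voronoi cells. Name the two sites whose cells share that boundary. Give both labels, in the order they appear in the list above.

A and E

Squared distances from W to each site:
|WA|² = 9 + 1 = 10
|WB|² = 36 + 9 = 45
|WC|² = 81 + 4 = 85
|WD|² = 196 + 25 = 221
|WE|² = 9 + 1 = 10
|WF|² = 4 + 16 = 20
|WG|² = 0 + 16 = 16
|WH|² = 16 + 4 = 20
W is equidistant from A and E (both at squared distance 10), and every other site is strictly farther — so W lies on the A–E Voronoi edge.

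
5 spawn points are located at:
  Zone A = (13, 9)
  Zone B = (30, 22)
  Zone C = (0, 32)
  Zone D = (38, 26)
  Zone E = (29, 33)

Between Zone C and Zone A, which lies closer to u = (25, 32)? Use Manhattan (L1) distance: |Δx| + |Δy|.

d(u, Zone C) = |25−0| + |32−32| = 25 + 0 = 25
d(u, Zone A) = |25−13| + |32−9| = 12 + 23 = 35
25 < 35, so Zone C is closer.

Zone C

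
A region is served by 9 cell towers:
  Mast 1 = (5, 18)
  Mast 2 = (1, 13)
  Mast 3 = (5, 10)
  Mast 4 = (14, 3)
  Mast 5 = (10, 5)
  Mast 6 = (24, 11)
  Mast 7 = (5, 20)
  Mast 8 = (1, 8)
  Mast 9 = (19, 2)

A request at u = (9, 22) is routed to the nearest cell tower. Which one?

Squared Euclidean distances:
d²(u, Mast 1) = (9−5)² + (22−18)² = 16 + 16 = 32
d²(u, Mast 2) = (9−1)² + (22−13)² = 64 + 81 = 145
d²(u, Mast 3) = (9−5)² + (22−10)² = 16 + 144 = 160
d²(u, Mast 4) = (9−14)² + (22−3)² = 25 + 361 = 386
d²(u, Mast 5) = (9−10)² + (22−5)² = 1 + 289 = 290
d²(u, Mast 6) = (9−24)² + (22−11)² = 225 + 121 = 346
d²(u, Mast 7) = (9−5)² + (22−20)² = 16 + 4 = 20
d²(u, Mast 8) = (9−1)² + (22−8)² = 64 + 196 = 260
d²(u, Mast 9) = (9−19)² + (22−2)² = 100 + 400 = 500
The smallest is to Mast 7, so u lies in the Voronoi region of Mast 7.

Mast 7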